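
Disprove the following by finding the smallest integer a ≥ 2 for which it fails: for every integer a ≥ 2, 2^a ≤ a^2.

a = 5

A counterexample is any integer a ≥ 2 such that 2^a > a^2; we check each in order.
a = 2: 2^a = 4 and a^2 = 4, so 4 ≤ 4.
a = 3: 2^a = 8 and a^2 = 9, so 8 ≤ 9.
a = 4: 2^a = 16 and a^2 = 16, so 16 ≤ 16.
a = 5: 2^a = 32 and a^2 = 25, so 32 > 25.
So a = 5 is the smallest counterexample.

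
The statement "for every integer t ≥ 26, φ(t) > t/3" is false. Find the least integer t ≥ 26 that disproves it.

A counterexample is any integer t ≥ 26 such that the claim fails; we check each in order.
t = 26: φ(26) = 12 and 26/3 = 26/3, so φ(26) > 26/3.
t = 27: φ(27) = 18 and 27/3 = 9, so φ(27) > 27/3.
t = 28: φ(28) = 12 and 28/3 = 28/3, so φ(28) > 28/3.
t = 29: φ(29) = 28 and 29/3 = 29/3, so φ(29) > 29/3.
t = 30: φ(30) = 8 and 30/3 = 10, so φ(30) ≤ 30/3.
Hence t = 30 is a counterexample.

t = 30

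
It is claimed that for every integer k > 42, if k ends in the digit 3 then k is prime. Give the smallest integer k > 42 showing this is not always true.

k = 63

A counterexample is any integer k > 42 such that k ends in the digit 3 but k is not prime; we check each in order.
For k = 43, 53 the conclusion holds.
k = 63: 63 ends in 3; 63 = 3 × 21, composite.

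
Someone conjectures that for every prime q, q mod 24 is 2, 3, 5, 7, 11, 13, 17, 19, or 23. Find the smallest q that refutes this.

We need the least prime q for which the claim fails.
For q = 2, 3, 5, 7, …, 61, 67, 71 the conclusion holds.
q = 73: 73 mod 24 = 1 — not in {2, 3, 5, 7, 11, 13, 17, 19, 23}.
Hence q = 73 is a counterexample.

q = 73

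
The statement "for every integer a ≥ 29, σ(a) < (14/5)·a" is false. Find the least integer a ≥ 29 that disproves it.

a = 60

We need the least integer a ≥ 29 for which the claim fails.
For a = 29, 30, 31, 32, …, 57, 58, 59 the conclusion holds.
a = 60: σ(60) = 168; 168 ≥ 168.
So a = 60 is the smallest counterexample.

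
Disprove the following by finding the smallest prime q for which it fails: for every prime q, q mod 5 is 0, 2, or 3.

We need the least prime q for which the claim fails.
q = 2: 2 mod 5 = 2.
q = 3: 3 mod 5 = 3.
q = 5: 5 mod 5 = 0.
q = 7: 7 mod 5 = 2.
q = 11: 11 mod 5 = 1 — not in {0, 2, 3}.

q = 11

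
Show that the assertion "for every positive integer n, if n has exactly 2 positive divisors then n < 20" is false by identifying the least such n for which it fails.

n = 23

Check each positive integer n in order until n has exactly 2 positive divisors but the claim fails.
n = 2: τ(2) = 2; 2 < 20.
n = 3: τ(3) = 2; 3 < 20.
n = 5: τ(5) = 2; 5 < 20.
n = 7: τ(7) = 2; 7 < 20.
n = 11: τ(11) = 2; 11 < 20.
n = 13: τ(13) = 2; 13 < 20.
n = 17: τ(17) = 2; 17 < 20.
n = 19: τ(19) = 2; 19 < 20.
n = 23: τ(23) = 2; 23 ≥ 20.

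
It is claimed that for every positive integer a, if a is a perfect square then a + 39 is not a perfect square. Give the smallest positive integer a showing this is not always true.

A counterexample is any positive integer a such that a is a perfect square but a + 39 is a perfect square; we check each in order.
The first 4 eligible values, up to a = 16, all satisfy the conclusion.
a = 25: 25 = 5² and 25 + 39 = 64 = 8².
So a = 25 is the smallest counterexample.

a = 25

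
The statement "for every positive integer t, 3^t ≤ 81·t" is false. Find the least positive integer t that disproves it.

We need the least positive integer t for which 3^t > 81·t.
The first 5 eligible values, up to t = 5, all satisfy the conclusion.
t = 6: 3^t = 729 and 81·t = 486, so 729 > 486.
Hence t = 6 is a counterexample.

t = 6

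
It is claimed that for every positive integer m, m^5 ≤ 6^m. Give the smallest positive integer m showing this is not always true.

Check each positive integer m in order until m^5 > 6^m.
For m = 1, 2 the conclusion holds.
m = 3: m^5 = 243 and 6^m = 216, so 243 > 216.

m = 3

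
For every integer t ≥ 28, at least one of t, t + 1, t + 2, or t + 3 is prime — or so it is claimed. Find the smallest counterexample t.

t = 32

For t = 28, 29, 30, 31 the conclusion holds.
t = 32: 32 = 2 × 16; 33 = 3 × 11; 34 = 2 × 17; 35 = 5 × 7 — all composite.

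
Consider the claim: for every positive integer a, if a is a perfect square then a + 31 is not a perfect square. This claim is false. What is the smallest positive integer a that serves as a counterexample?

a = 225

The first 14 eligible values, up to a = 196, all satisfy the conclusion.
a = 225: 225 = 15² and 225 + 31 = 256 = 16².
So a = 225 is the smallest counterexample.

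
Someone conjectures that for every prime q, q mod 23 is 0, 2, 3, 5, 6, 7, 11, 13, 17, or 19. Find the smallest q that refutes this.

The first 10 eligible values, up to q = 29, all satisfy the conclusion.
q = 31: 31 mod 23 = 8 — not in {0, 2, 3, 5, 6, 7, 11, 13, 17, 19}.

q = 31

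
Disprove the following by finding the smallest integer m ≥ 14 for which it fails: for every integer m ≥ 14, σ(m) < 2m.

A counterexample is any integer m ≥ 14 such that the claim fails; we check each in order.
For m = 14, 15, 16, 17 the conclusion holds.
m = 18: σ(18) = 39; 39 ≥ 36.
Hence m = 18 is a counterexample.

m = 18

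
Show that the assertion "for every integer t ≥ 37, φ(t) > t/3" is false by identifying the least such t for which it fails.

Check each integer t ≥ 37 in order until the claim fails.
For t = 37, 38, 39, 40, 41 the conclusion holds.
t = 42: φ(42) = 12 and 42/3 = 14, so φ(42) ≤ 42/3.

t = 42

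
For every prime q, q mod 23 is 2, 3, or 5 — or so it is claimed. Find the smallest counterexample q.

We need the least prime q for which the claim fails.
For q = 2, 3, 5 the conclusion holds.
q = 7: 7 mod 23 = 7 — not in {2, 3, 5}.

q = 7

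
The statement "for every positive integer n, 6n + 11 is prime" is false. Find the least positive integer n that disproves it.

We need the least positive integer n for which 6n + 11 is not prime.
For n = 1, 2, 3 the conclusion holds.
n = 4: 6n + 11 = 35 = 5 × 7, composite.

n = 4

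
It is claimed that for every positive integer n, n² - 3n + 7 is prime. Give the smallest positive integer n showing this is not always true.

Check each positive integer n in order until n² - 3n + 7 is not prime.
For n = 1, 2, 3, 4, 5 the conclusion holds.
n = 6: n² - 3n + 7 = 25 = 5 × 5, composite.

n = 6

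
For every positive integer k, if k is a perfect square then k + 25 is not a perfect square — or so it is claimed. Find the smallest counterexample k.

k = 144

For k = 1, 4, 9, 16, …, 81, 100, 121 the conclusion holds.
k = 144: 144 = 12² and 144 + 25 = 169 = 13².
Hence k = 144 is a counterexample.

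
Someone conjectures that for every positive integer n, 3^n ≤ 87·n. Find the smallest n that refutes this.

n = 6

Check each positive integer n in order until 3^n > 87·n.
n = 1: 3^n = 3 and 87·n = 87, so 3 ≤ 87.
n = 2: 3^n = 9 and 87·n = 174, so 9 ≤ 174.
n = 3: 3^n = 27 and 87·n = 261, so 27 ≤ 261.
n = 4: 3^n = 81 and 87·n = 348, so 81 ≤ 348.
n = 5: 3^n = 243 and 87·n = 435, so 243 ≤ 435.
n = 6: 3^n = 729 and 87·n = 522, so 729 > 522.
Thus n = 6 disproves the claim, and no smaller n works.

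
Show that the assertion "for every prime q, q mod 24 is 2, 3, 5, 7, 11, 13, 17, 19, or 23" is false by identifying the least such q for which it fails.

Check each prime q in order until the claim fails.
For q = 2, 3, 5, 7, …, 61, 67, 71 the conclusion holds.
q = 73: 73 mod 24 = 1 — not in {2, 3, 5, 7, 11, 13, 17, 19, 23}.
Thus q = 73 disproves the claim, and no smaller q works.

q = 73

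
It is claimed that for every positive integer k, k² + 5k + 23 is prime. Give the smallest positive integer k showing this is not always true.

k = 14

We need the least positive integer k for which k² + 5k + 23 is not prime.
For k = 1, 2, 3, 4, …, 11, 12, 13 the conclusion holds.
k = 14: k² + 5k + 23 = 289 = 17 × 17, composite.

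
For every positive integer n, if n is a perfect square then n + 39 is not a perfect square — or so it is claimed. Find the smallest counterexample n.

n = 25

Check each positive integer n in order until n is a perfect square but n + 39 is a perfect square.
The first 4 eligible values, up to n = 16, all satisfy the conclusion.
n = 25: 25 = 5² and 25 + 39 = 64 = 8².
Hence n = 25 is a counterexample.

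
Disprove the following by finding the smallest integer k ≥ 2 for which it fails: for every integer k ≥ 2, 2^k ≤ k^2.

k = 5

A counterexample is any integer k ≥ 2 such that 2^k > k^2; we check each in order.
For k = 2, 3, 4 the conclusion holds.
k = 5: 2^k = 32 and k^2 = 25, so 32 > 25.
Thus k = 5 disproves the claim, and no smaller k works.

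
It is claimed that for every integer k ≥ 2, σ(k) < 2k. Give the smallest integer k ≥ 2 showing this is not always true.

We need the least integer k ≥ 2 for which the claim fails.
For k = 2, 3, 4, 5 the conclusion holds.
k = 6: σ(6) = 12; 12 ≥ 12.

k = 6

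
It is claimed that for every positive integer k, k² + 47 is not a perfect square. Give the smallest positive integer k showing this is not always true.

k = 23

The first 22 eligible values, up to k = 22, all satisfy the conclusion.
k = 23: 23² + 47 = 576 = 24², a perfect square.
Thus k = 23 disproves the claim, and no smaller k works.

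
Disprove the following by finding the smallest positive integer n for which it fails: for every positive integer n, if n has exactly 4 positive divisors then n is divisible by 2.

n = 15

Check each positive integer n in order until n has exactly 4 positive divisors but n is not divisible by 2.
n = 6: τ(6) = 4; 6 mod 2 = 0.
n = 8: τ(8) = 4; 8 mod 2 = 0.
n = 10: τ(10) = 4; 10 mod 2 = 0.
n = 14: τ(14) = 4; 14 mod 2 = 0.
n = 15: τ(15) = 4; 15 mod 2 = 1.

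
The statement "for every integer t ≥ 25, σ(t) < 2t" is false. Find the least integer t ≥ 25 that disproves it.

t = 28

t = 25: σ(25) = 31; 31 < 50.
t = 26: σ(26) = 42; 42 < 52.
t = 27: σ(27) = 40; 40 < 54.
t = 28: σ(28) = 56; 56 ≥ 56.
Thus t = 28 disproves the claim, and no smaller t works.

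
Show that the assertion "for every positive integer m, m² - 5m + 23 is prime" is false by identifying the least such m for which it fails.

m = 19

A counterexample is any positive integer m such that m² - 5m + 23 is not prime; we check each in order.
The first 18 eligible values, up to m = 18, all satisfy the conclusion.
m = 19: m² - 5m + 23 = 289 = 17 × 17, composite.
Thus m = 19 disproves the claim, and no smaller m works.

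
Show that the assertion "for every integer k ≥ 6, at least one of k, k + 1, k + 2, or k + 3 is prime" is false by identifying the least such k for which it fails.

k = 24

For k = 6, 7, 8, 9, …, 21, 22, 23 the conclusion holds.
k = 24: 24 = 2 × 12; 25 = 5 × 5; 26 = 2 × 13; 27 = 3 × 9 — all composite.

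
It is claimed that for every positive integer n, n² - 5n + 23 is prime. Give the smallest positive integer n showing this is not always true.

Check each positive integer n in order until n² - 5n + 23 is not prime.
For n = 1, 2, 3, 4, …, 16, 17, 18 the conclusion holds.
n = 19: n² - 5n + 23 = 289 = 17 × 17, composite.

n = 19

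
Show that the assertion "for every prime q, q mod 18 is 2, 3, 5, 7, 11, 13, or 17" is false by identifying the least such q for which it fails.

A counterexample is any prime q such that the claim fails; we check each in order.
q = 2: 2 mod 18 = 2.
q = 3: 3 mod 18 = 3.
q = 5: 5 mod 18 = 5.
q = 7: 7 mod 18 = 7.
q = 11: 11 mod 18 = 11.
q = 13: 13 mod 18 = 13.
q = 17: 17 mod 18 = 17.
q = 19: 19 mod 18 = 1 — not in {2, 3, 5, 7, 11, 13, 17}.

q = 19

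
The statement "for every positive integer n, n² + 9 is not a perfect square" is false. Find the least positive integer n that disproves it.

Check each positive integer n in order until n² + 9 is a perfect square.
For n = 1, 2, 3 the conclusion holds.
n = 4: 4² + 9 = 25 = 5², a perfect square.
Thus n = 4 disproves the claim, and no smaller n works.

n = 4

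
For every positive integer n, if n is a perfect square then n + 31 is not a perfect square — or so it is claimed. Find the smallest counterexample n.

n = 225

A counterexample is any positive integer n such that n is a perfect square but n + 31 is a perfect square; we check each in order.
For n = 1, 4, 9, 16, …, 144, 169, 196 the conclusion holds.
n = 225: 225 = 15² and 225 + 31 = 256 = 16².
Hence n = 225 is a counterexample.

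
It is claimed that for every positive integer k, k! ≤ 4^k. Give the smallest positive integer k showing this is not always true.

Check each positive integer k in order until k! > 4^k.
k = 1: k! = 1 and 4^k = 4, so 1 ≤ 4.
k = 2: k! = 2 and 4^k = 16, so 2 ≤ 16.
k = 3: k! = 6 and 4^k = 64, so 6 ≤ 64.
k = 4: k! = 24 and 4^k = 256, so 24 ≤ 256.
k = 5: k! = 120 and 4^k = 1024, so 120 ≤ 1024.
k = 6: k! = 720 and 4^k = 4096, so 720 ≤ 4096.
k = 7: k! = 5040 and 4^k = 16384, so 5040 ≤ 16384.
k = 8: k! = 40320 and 4^k = 65536, so 40320 ≤ 65536.
k = 9: k! = 362880 and 4^k = 262144, so 362880 > 262144.

k = 9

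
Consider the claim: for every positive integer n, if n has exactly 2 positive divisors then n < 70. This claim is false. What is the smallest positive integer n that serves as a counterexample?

n = 71

The first 19 eligible values, up to n = 67, all satisfy the conclusion.
n = 71: τ(71) = 2; 71 ≥ 70.
Hence n = 71 is a counterexample.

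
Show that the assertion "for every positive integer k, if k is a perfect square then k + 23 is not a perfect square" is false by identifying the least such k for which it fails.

k = 121

We need the least positive integer k for which k is a perfect square but k + 23 is a perfect square.
For k = 1, 4, 9, 16, 25, 36, 49, 64, 81, 100 the conclusion holds.
k = 121: 121 = 11² and 121 + 23 = 144 = 12².
Hence k = 121 is a counterexample.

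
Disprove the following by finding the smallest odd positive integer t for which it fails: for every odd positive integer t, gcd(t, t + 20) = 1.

t = 5

Check each odd positive integer t in order until gcd(t, t + 20) > 1.
t = 1: gcd(1, 21) = 1.
t = 3: gcd(3, 23) = 1.
t = 5: gcd(5, 25) = 5.
Thus t = 5 disproves the claim, and no smaller t works.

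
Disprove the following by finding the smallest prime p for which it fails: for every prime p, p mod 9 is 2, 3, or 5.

A counterexample is any prime p such that the claim fails; we check each in order.
For p = 2, 3, 5 the conclusion holds.
p = 7: 7 mod 9 = 7 — not in {2, 3, 5}.

p = 7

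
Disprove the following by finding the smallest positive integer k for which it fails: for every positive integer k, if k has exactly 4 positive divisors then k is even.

k = 15

We need the least positive integer k for which k has exactly 4 positive divisors but k is odd.
k = 6: divisors of 6: 1, 2, 3, 6; 6 is even.
k = 8: divisors of 8: 1, 2, 4, 8; 8 is even.
k = 10: divisors of 10: 1, 2, 5, 10; 10 is even.
k = 14: divisors of 14: 1, 2, 7, 14; 14 is even.
k = 15: divisors of 15: 1, 3, 5, 15; 15 is odd.
So k = 15 is the smallest counterexample.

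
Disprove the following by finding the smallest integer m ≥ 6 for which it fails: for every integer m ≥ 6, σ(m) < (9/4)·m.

m = 12

We need the least integer m ≥ 6 for which the claim fails.
m = 6: σ(6) = 12; 12 < 27/2.
m = 7: σ(7) = 8; 8 < 63/4.
m = 8: σ(8) = 15; 15 < 18.
m = 9: σ(9) = 13; 13 < 81/4.
m = 10: σ(10) = 18; 18 < 45/2.
m = 11: σ(11) = 12; 12 < 99/4.
m = 12: σ(12) = 28; 28 ≥ 27.
So m = 12 is the smallest counterexample.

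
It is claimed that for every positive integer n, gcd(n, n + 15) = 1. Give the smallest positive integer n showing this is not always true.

n = 3

Check each positive integer n in order until gcd(n, n + 15) > 1.
For n = 1, 2 the conclusion holds.
n = 3: gcd(3, 18) = 3.
Thus n = 3 disproves the claim, and no smaller n works.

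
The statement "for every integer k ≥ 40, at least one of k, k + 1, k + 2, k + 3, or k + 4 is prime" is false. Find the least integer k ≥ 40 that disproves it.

Check each integer k ≥ 40 in order until k, k + 1, k + 2, k + 3, k + 4 are all composite.
k = 40: 41 is prime.
k = 41: 41 is prime.
k = 42: 43 is prime.
k = 43: 43 is prime.
k = 44: 47 is prime.
k = 45: 47 is prime.
k = 46: 47 is prime.
k = 47: 47 is prime.
k = 48: 48 = 2 × 24; 49 = 7 × 7; 50 = 2 × 25; 51 = 3 × 17; 52 = 2 × 26 — all composite.

k = 48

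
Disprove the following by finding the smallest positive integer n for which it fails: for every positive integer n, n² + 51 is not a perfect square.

n = 7

We need the least positive integer n for which n² + 51 is a perfect square.
n = 1: 1² + 51 = 52, not a perfect square.
n = 2: 2² + 51 = 55, not a perfect square.
n = 3: 3² + 51 = 60, not a perfect square.
n = 4: 4² + 51 = 67, not a perfect square.
n = 5: 5² + 51 = 76, not a perfect square.
n = 6: 6² + 51 = 87, not a perfect square.
n = 7: 7² + 51 = 100 = 10², a perfect square.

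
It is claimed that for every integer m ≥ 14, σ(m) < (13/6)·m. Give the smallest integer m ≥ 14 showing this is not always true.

m = 18

Check each integer m ≥ 14 in order until the claim fails.
The first 4 eligible values, up to m = 17, all satisfy the conclusion.
m = 18: σ(18) = 39; 39 ≥ 39.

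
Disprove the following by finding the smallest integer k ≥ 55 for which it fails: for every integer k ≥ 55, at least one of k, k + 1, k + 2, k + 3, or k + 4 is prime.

k = 62

Check each integer k ≥ 55 in order until k, k + 1, k + 2, k + 3, k + 4 are all composite.
For k = 55, 56, 57, 58, 59, 60, 61 the conclusion holds.
k = 62: 62 = 2 × 31; 63 = 3 × 21; 64 = 2 × 32; 65 = 5 × 13; 66 = 2 × 33 — all composite.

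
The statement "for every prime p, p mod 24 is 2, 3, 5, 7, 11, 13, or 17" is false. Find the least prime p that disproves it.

Check each prime p in order until the claim fails.
For p = 2, 3, 5, 7, 11, 13, 17 the conclusion holds.
p = 19: 19 mod 24 = 19 — not in {2, 3, 5, 7, 11, 13, 17}.

p = 19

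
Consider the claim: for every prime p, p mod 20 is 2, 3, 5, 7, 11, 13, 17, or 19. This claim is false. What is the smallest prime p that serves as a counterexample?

p = 29

A counterexample is any prime p such that the claim fails; we check each in order.
For p = 2, 3, 5, 7, 11, 13, 17, 19, 23 the conclusion holds.
p = 29: 29 mod 20 = 9 — not in {2, 3, 5, 7, 11, 13, 17, 19}.
So p = 29 is the smallest counterexample.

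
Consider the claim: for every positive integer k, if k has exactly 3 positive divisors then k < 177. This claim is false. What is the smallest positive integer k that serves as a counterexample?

For k = 4, 9, 25, 49, 121, 169 the conclusion holds.
k = 289: τ(289) = 3; 289 ≥ 177.
Hence k = 289 is a counterexample.

k = 289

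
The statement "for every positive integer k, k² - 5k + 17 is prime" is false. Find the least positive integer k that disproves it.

For k = 1, 2, 3, 4, …, 10, 11, 12 the conclusion holds.
k = 13: k² - 5k + 17 = 121 = 11 × 11, composite.

k = 13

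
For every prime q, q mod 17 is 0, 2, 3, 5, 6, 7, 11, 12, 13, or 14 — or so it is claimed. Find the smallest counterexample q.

q = 43

We need the least prime q for which the claim fails.
For q = 2, 3, 5, 7, …, 31, 37, 41 the conclusion holds.
q = 43: 43 mod 17 = 9 — not in {0, 2, 3, 5, 6, 7, 11, 12, 13, 14}.
Hence q = 43 is a counterexample.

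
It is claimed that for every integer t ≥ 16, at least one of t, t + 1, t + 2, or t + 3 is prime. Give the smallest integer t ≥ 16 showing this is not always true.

t = 24

We need the least integer t ≥ 16 for which t, t + 1, t + 2, t + 3 are all composite.
t = 16: 17 is prime.
t = 17: 17 is prime.
t = 18: 19 is prime.
t = 19: 19 is prime.
t = 20: 23 is prime.
t = 21: 23 is prime.
t = 22: 23 is prime.
t = 23: 23 is prime.
t = 24: 24 = 2 × 12; 25 = 5 × 5; 26 = 2 × 13; 27 = 3 × 9 — all composite.
Thus t = 24 disproves the claim, and no smaller t works.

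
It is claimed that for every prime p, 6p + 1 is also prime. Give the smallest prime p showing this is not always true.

A counterexample is any prime p such that 6p + 1 is not prime; we check each in order.
p = 2: 6p + 1 = 13, prime.
p = 3: 6p + 1 = 19, prime.
p = 5: 6p + 1 = 31, prime.
p = 7: 6p + 1 = 43, prime.
p = 11: 6p + 1 = 67, prime.
p = 13: 6p + 1 = 79, prime.
p = 17: 6p + 1 = 103, prime.
p = 19: 6p + 1 = 115 = 5 × 23, not prime.

p = 19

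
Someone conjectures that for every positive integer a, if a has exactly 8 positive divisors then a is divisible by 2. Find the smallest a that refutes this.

a = 105

Check each positive integer a in order until a has exactly 8 positive divisors but a is not divisible by 2.
For a = 24, 30, 40, 42, …, 88, 102, 104 the conclusion holds.
a = 105: τ(105) = 8; 105 mod 2 = 1.
Thus a = 105 disproves the claim, and no smaller a works.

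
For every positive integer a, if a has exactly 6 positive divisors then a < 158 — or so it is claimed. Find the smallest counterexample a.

For a = 12, 18, 20, 28, …, 147, 148, 153 the conclusion holds.
a = 164: τ(164) = 6; 164 ≥ 158.
Thus a = 164 disproves the claim, and no smaller a works.

a = 164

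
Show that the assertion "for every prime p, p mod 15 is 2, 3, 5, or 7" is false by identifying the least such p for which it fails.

p = 11

A counterexample is any prime p such that the claim fails; we check each in order.
The first 4 eligible values, up to p = 7, all satisfy the conclusion.
p = 11: 11 mod 15 = 11 — not in {2, 3, 5, 7}.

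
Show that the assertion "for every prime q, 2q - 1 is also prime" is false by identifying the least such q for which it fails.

A counterexample is any prime q such that 2q - 1 is not prime; we check each in order.
For q = 2, 3 the conclusion holds.
q = 5: 2q - 1 = 9 = 3 × 3, not prime.

q = 5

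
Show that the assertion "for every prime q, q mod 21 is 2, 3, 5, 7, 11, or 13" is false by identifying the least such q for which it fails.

q = 17

The first 6 eligible values, up to q = 13, all satisfy the conclusion.
q = 17: 17 mod 21 = 17 — not in {2, 3, 5, 7, 11, 13}.
So q = 17 is the smallest counterexample.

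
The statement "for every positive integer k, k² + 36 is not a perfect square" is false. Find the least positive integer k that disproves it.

k = 8

We need the least positive integer k for which k² + 36 is a perfect square.
k = 1: 1² + 36 = 37, not a perfect square.
k = 2: 2² + 36 = 40, not a perfect square.
k = 3: 3² + 36 = 45, not a perfect square.
k = 4: 4² + 36 = 52, not a perfect square.
k = 5: 5² + 36 = 61, not a perfect square.
k = 6: 6² + 36 = 72, not a perfect square.
k = 7: 7² + 36 = 85, not a perfect square.
k = 8: 8² + 36 = 100 = 10², a perfect square.
So k = 8 is the smallest counterexample.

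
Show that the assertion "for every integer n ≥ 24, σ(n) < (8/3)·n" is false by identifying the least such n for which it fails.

Check each integer n ≥ 24 in order until the claim fails.
For n = 24, 25, 26, 27, …, 57, 58, 59 the conclusion holds.
n = 60: σ(60) = 168; 168 ≥ 160.

n = 60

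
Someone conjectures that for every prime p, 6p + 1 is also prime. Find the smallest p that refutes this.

p = 19

A counterexample is any prime p such that 6p + 1 is not prime; we check each in order.
The first 7 eligible values, up to p = 17, all satisfy the conclusion.
p = 19: 6p + 1 = 115 = 5 × 23, not prime.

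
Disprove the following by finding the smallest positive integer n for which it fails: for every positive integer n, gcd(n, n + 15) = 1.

We need the least positive integer n for which gcd(n, n + 15) > 1.
For n = 1, 2 the conclusion holds.
n = 3: gcd(3, 18) = 3.
Thus n = 3 disproves the claim, and no smaller n works.

n = 3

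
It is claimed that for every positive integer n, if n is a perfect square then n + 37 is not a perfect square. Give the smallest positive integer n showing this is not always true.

A counterexample is any positive integer n such that n is a perfect square but n + 37 is a perfect square; we check each in order.
For n = 1, 4, 9, 16, …, 225, 256, 289 the conclusion holds.
n = 324: 324 = 18² and 324 + 37 = 361 = 19².
Hence n = 324 is a counterexample.

n = 324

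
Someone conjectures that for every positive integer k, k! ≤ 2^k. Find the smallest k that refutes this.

We need the least positive integer k for which k! > 2^k.
k = 1: k! = 1 and 2^k = 2, so 1 ≤ 2.
k = 2: k! = 2 and 2^k = 4, so 2 ≤ 4.
k = 3: k! = 6 and 2^k = 8, so 6 ≤ 8.
k = 4: k! = 24 and 2^k = 16, so 24 > 16.
Hence k = 4 is a counterexample.

k = 4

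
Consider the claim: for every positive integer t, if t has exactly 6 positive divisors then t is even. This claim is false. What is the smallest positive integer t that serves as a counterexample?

t = 45

Check each positive integer t in order until t has exactly 6 positive divisors but t is odd.
t = 12: divisors of 12: 1, 2, 3, 4, 6, 12; 12 is even.
t = 18: divisors of 18: 1, 2, 3, 6, 9, 18; 18 is even.
t = 20: divisors of 20: 1, 2, 4, 5, 10, 20; 20 is even.
t = 28: divisors of 28: 1, 2, 4, 7, 14, 28; 28 is even.
t = 32: divisors of 32: 1, 2, 4, 8, 16, 32; 32 is even.
t = 44: divisors of 44: 1, 2, 4, 11, 22, 44; 44 is even.
t = 45: divisors of 45: 1, 3, 5, 9, 15, 45; 45 is odd.
Thus t = 45 disproves the claim, and no smaller t works.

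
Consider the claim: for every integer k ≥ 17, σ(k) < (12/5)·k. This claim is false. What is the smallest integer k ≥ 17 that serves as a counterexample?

Check each integer k ≥ 17 in order until the claim fails.
k = 17: σ(17) = 18; 18 < 204/5.
k = 18: σ(18) = 39; 39 < 216/5.
k = 19: σ(19) = 20; 20 < 228/5.
k = 20: σ(20) = 42; 42 < 48.
k = 21: σ(21) = 32; 32 < 252/5.
k = 22: σ(22) = 36; 36 < 264/5.
k = 23: σ(23) = 24; 24 < 276/5.
k = 24: σ(24) = 60; 60 ≥ 288/5.
So k = 24 is the smallest counterexample.

k = 24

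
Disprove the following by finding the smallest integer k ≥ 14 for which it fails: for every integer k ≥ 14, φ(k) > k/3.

The first 4 eligible values, up to k = 17, all satisfy the conclusion.
k = 18: φ(18) = 6 and 18/3 = 6, so φ(18) ≤ 18/3.

k = 18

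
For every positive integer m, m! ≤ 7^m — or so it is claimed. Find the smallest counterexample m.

m = 17

We need the least positive integer m for which m! > 7^m.
For m = 1, 2, 3, 4, …, 14, 15, 16 the conclusion holds.
m = 17: m! = 355687428096000 and 7^m = 232630513987207, so 355687428096000 > 232630513987207.
So m = 17 is the smallest counterexample.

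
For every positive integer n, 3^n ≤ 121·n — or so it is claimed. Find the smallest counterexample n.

For n = 1, 2, 3, 4, 5 the conclusion holds.
n = 6: 3^n = 729 and 121·n = 726, so 729 > 726.

n = 6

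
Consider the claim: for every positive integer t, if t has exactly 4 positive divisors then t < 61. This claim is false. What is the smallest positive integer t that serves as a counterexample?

t = 62

A counterexample is any positive integer t such that t has exactly 4 positive divisors but the claim fails; we check each in order.
For t = 6, 8, 10, 14, …, 55, 57, 58 the conclusion holds.
t = 62: τ(62) = 4; 62 ≥ 61.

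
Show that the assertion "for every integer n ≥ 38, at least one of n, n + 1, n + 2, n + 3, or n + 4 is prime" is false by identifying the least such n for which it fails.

n = 48

Check each integer n ≥ 38 in order until n, n + 1, n + 2, n + 3, n + 4 are all composite.
For n = 38, 39, 40, 41, 42, 43, 44, 45, 46, 47 the conclusion holds.
n = 48: 48 = 2 × 24; 49 = 7 × 7; 50 = 2 × 25; 51 = 3 × 17; 52 = 2 × 26 — all composite.
Thus n = 48 disproves the claim, and no smaller n works.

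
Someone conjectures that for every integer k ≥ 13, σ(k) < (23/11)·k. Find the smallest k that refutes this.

k = 18

Check each integer k ≥ 13 in order until the claim fails.
The first 5 eligible values, up to k = 17, all satisfy the conclusion.
k = 18: σ(18) = 39; 39 ≥ 414/11.
Thus k = 18 disproves the claim, and no smaller k works.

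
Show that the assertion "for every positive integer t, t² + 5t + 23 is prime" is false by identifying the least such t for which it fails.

For t = 1, 2, 3, 4, …, 11, 12, 13 the conclusion holds.
t = 14: t² + 5t + 23 = 289 = 17 × 17, composite.

t = 14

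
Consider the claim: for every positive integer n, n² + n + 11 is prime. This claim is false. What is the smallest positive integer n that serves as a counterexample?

A counterexample is any positive integer n such that n² + n + 11 is not prime; we check each in order.
For n = 1, 2, 3, 4, 5, 6, 7, 8, 9 the conclusion holds.
n = 10: n² + n + 11 = 121 = 11 × 11, composite.
Hence n = 10 is a counterexample.

n = 10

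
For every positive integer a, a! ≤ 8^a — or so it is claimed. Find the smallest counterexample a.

Check each positive integer a in order until a! > 8^a.
For a = 1, 2, 3, 4, …, 17, 18, 19 the conclusion holds.
a = 20: a! = 2432902008176640000 and 8^a = 1152921504606846976, so 2432902008176640000 > 1152921504606846976.

a = 20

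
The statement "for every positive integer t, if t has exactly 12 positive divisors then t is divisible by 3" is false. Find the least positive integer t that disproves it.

t = 140

Check each positive integer t in order until t has exactly 12 positive divisors but t is not divisible by 3.
The first 8 eligible values, up to t = 132, all satisfy the conclusion.
t = 140: τ(140) = 12; 140 mod 3 = 2.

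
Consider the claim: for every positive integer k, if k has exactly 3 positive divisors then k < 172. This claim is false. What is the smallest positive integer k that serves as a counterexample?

k = 289

k = 4: τ(4) = 3; 4 < 172.
k = 9: τ(9) = 3; 9 < 172.
k = 25: τ(25) = 3; 25 < 172.
k = 49: τ(49) = 3; 49 < 172.
k = 121: τ(121) = 3; 121 < 172.
k = 169: τ(169) = 3; 169 < 172.
k = 289: τ(289) = 3; 289 ≥ 172.
So k = 289 is the smallest counterexample.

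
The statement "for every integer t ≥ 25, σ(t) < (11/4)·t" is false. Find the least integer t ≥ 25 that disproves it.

A counterexample is any integer t ≥ 25 such that the claim fails; we check each in order.
The first 35 eligible values, up to t = 59, all satisfy the conclusion.
t = 60: σ(60) = 168; 168 ≥ 165.

t = 60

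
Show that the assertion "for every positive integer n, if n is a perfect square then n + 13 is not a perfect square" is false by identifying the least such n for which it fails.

We need the least positive integer n for which n is a perfect square but n + 13 is a perfect square.
The first 5 eligible values, up to n = 25, all satisfy the conclusion.
n = 36: 36 = 6² and 36 + 13 = 49 = 7².
So n = 36 is the smallest counterexample.

n = 36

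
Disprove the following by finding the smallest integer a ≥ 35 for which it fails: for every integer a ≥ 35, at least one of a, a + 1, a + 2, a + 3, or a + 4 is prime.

a = 48

We need the least integer a ≥ 35 for which a, a + 1, a + 2, a + 3, a + 4 are all composite.
For a = 35, 36, 37, 38, …, 45, 46, 47 the conclusion holds.
a = 48: 48 = 2 × 24; 49 = 7 × 7; 50 = 2 × 25; 51 = 3 × 17; 52 = 2 × 26 — all composite.
Hence a = 48 is a counterexample.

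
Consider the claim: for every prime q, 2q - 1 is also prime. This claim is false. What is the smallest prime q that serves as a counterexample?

Check each prime q in order until 2q - 1 is not prime.
q = 2: 2q - 1 = 3, prime.
q = 3: 2q - 1 = 5, prime.
q = 5: 2q - 1 = 9 = 3 × 3, not prime.
Hence q = 5 is a counterexample.

q = 5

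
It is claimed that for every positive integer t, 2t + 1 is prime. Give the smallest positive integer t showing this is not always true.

t = 4

For t = 1, 2, 3 the conclusion holds.
t = 4: 2t + 1 = 9 = 3 × 3, composite.
Thus t = 4 disproves the claim, and no smaller t works.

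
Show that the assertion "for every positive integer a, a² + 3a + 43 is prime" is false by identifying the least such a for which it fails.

a = 39

For a = 1, 2, 3, 4, …, 36, 37, 38 the conclusion holds.
a = 39: a² + 3a + 43 = 1681 = 41 × 41, composite.
So a = 39 is the smallest counterexample.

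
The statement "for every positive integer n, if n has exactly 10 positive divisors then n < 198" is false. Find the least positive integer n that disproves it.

Check each positive integer n in order until n has exactly 10 positive divisors but the claim fails.
For n = 48, 80, 112, 162, 176 the conclusion holds.
n = 208: τ(208) = 10; 208 ≥ 198.
So n = 208 is the smallest counterexample.

n = 208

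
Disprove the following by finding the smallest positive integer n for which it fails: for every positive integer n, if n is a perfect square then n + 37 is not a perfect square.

n = 324

Check each positive integer n in order until n is a perfect square but n + 37 is a perfect square.
For n = 1, 4, 9, 16, …, 225, 256, 289 the conclusion holds.
n = 324: 324 = 18² and 324 + 37 = 361 = 19².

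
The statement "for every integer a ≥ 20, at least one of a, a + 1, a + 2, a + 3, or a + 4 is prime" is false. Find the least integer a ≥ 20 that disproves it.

We need the least integer a ≥ 20 for which a, a + 1, a + 2, a + 3, a + 4 are all composite.
a = 20: 23 is prime.
a = 21: 23 is prime.
a = 22: 23 is prime.
a = 23: 23 is prime.
a = 24: 24 = 2 × 12; 25 = 5 × 5; 26 = 2 × 13; 27 = 3 × 9; 28 = 2 × 14 — all composite.

a = 24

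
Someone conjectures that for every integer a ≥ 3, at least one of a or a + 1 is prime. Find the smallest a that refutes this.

a = 8

A counterexample is any integer a ≥ 3 such that a, a + 1 are both composite; we check each in order.
a = 3: 3 is prime.
a = 4: 5 is prime.
a = 5: 5 is prime.
a = 6: 7 is prime.
a = 7: 7 is prime.
a = 8: 8 = 2 × 4; 9 = 3 × 3 — both composite.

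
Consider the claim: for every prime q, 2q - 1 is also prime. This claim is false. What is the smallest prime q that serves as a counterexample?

For q = 2, 3 the conclusion holds.
q = 5: 2q - 1 = 9 = 3 × 3, not prime.
Hence q = 5 is a counterexample.

q = 5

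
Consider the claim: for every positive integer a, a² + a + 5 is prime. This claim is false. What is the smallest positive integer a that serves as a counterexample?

a = 4

For a = 1, 2, 3 the conclusion holds.
a = 4: a² + a + 5 = 25 = 5 × 5, composite.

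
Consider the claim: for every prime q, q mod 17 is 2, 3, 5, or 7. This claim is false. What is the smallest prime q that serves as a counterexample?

q = 11

We need the least prime q for which the claim fails.
q = 2: 2 mod 17 = 2.
q = 3: 3 mod 17 = 3.
q = 5: 5 mod 17 = 5.
q = 7: 7 mod 17 = 7.
q = 11: 11 mod 17 = 11 — not in {2, 3, 5, 7}.
Hence q = 11 is a counterexample.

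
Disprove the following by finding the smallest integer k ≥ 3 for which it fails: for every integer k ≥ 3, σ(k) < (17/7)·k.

The first 21 eligible values, up to k = 23, all satisfy the conclusion.
k = 24: σ(24) = 60; 60 ≥ 408/7.
Hence k = 24 is a counterexample.

k = 24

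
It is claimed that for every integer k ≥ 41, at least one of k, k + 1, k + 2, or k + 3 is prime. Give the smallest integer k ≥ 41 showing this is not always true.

The first 7 eligible values, up to k = 47, all satisfy the conclusion.
k = 48: 48 = 2 × 24; 49 = 7 × 7; 50 = 2 × 25; 51 = 3 × 17 — all composite.
Thus k = 48 disproves the claim, and no smaller k works.

k = 48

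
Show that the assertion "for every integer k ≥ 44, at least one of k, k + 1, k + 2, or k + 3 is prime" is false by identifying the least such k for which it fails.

The first 4 eligible values, up to k = 47, all satisfy the conclusion.
k = 48: 48 = 2 × 24; 49 = 7 × 7; 50 = 2 × 25; 51 = 3 × 17 — all composite.

k = 48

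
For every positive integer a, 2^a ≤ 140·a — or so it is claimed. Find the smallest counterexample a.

For a = 1, 2, 3, 4, 5, 6, 7, 8, 9, 10 the conclusion holds.
a = 11: 2^a = 2048 and 140·a = 1540, so 2048 > 1540.

a = 11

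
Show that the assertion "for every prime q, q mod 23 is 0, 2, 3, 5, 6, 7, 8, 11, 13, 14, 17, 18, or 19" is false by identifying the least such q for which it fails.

q = 43

We need the least prime q for which the claim fails.
For q = 2, 3, 5, 7, …, 31, 37, 41 the conclusion holds.
q = 43: 43 mod 23 = 20 — not in {0, 2, 3, 5, 6, 7, 8, 11, 13, 14, 17, 18, 19}.
So q = 43 is the smallest counterexample.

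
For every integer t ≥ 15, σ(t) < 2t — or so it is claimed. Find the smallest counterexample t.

A counterexample is any integer t ≥ 15 such that the claim fails; we check each in order.
For t = 15, 16, 17 the conclusion holds.
t = 18: σ(18) = 39; 39 ≥ 36.

t = 18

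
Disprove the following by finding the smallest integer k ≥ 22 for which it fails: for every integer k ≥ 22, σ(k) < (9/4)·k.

A counterexample is any integer k ≥ 22 such that the claim fails; we check each in order.
k = 22: σ(22) = 36; 36 < 99/2.
k = 23: σ(23) = 24; 24 < 207/4.
k = 24: σ(24) = 60; 60 ≥ 54.
So k = 24 is the smallest counterexample.

k = 24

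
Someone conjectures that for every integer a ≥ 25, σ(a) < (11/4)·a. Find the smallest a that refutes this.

a = 60

Check each integer a ≥ 25 in order until the claim fails.
For a = 25, 26, 27, 28, …, 57, 58, 59 the conclusion holds.
a = 60: σ(60) = 168; 168 ≥ 165.
Thus a = 60 disproves the claim, and no smaller a works.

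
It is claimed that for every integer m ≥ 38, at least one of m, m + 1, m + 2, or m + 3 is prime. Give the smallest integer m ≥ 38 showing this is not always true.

m = 48

Check each integer m ≥ 38 in order until m, m + 1, m + 2, m + 3 are all composite.
For m = 38, 39, 40, 41, 42, 43, 44, 45, 46, 47 the conclusion holds.
m = 48: 48 = 2 × 24; 49 = 7 × 7; 50 = 2 × 25; 51 = 3 × 17 — all composite.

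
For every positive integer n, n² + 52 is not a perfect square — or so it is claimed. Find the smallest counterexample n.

We need the least positive integer n for which n² + 52 is a perfect square.
For n = 1, 2, 3, 4, …, 9, 10, 11 the conclusion holds.
n = 12: 12² + 52 = 196 = 14², a perfect square.

n = 12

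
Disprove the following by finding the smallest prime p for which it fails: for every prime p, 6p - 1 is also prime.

p = 11

We need the least prime p for which 6p - 1 is not prime.
p = 2: 6p - 1 = 11, prime.
p = 3: 6p - 1 = 17, prime.
p = 5: 6p - 1 = 29, prime.
p = 7: 6p - 1 = 41, prime.
p = 11: 6p - 1 = 65 = 5 × 13, not prime.
Hence p = 11 is a counterexample.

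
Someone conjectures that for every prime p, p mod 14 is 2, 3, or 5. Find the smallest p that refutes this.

p = 7

We need the least prime p for which the claim fails.
p = 2: 2 mod 14 = 2.
p = 3: 3 mod 14 = 3.
p = 5: 5 mod 14 = 5.
p = 7: 7 mod 14 = 7 — not in {2, 3, 5}.
So p = 7 is the smallest counterexample.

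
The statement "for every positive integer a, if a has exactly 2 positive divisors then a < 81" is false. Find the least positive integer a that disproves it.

For a = 2, 3, 5, 7, …, 71, 73, 79 the conclusion holds.
a = 83: τ(83) = 2; 83 ≥ 81.

a = 83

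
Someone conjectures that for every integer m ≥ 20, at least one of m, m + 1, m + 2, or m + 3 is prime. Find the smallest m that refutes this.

m = 24

For m = 20, 21, 22, 23 the conclusion holds.
m = 24: 24 = 2 × 12; 25 = 5 × 5; 26 = 2 × 13; 27 = 3 × 9 — all composite.
Thus m = 24 disproves the claim, and no smaller m works.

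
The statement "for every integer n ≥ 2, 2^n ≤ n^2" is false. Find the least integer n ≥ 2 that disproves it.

n = 5

For n = 2, 3, 4 the conclusion holds.
n = 5: 2^n = 32 and n^2 = 25, so 32 > 25.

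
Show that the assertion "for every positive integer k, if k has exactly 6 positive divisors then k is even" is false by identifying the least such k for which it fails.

k = 45

A counterexample is any positive integer k such that k has exactly 6 positive divisors but k is odd; we check each in order.
The first 6 eligible values, up to k = 44, all satisfy the conclusion.
k = 45: divisors of 45: 1, 3, 5, 9, 15, 45; 45 is odd.
So k = 45 is the smallest counterexample.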